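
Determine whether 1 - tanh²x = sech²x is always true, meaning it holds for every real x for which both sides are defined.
Claim: 1 - tanh²x = sech²x.
Reasoning: Divide cosh²x - sinh²x = 1 through by cosh²x (never zero): 1 - tanh²x = 1/cosh²x = sech²x.
So the two sides agree for every real x for which both sides are defined.

Conclusion: Yes, this is an identity.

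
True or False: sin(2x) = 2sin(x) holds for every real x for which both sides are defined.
False.

Claim: sin(2x) = 2sin(x).
Test a specific point where both sides are defined: x = π/4.
LHS = sin(2x) ≈ 1.0000
RHS = 2sin(x) ≈ 1.4142
Since 1.0000 ≠ 1.4142, the equation fails at this point, so it cannot hold for every real x for which both sides are defined.
The correct double-angle formula is sin(2x) = 2sin(x)cos(x).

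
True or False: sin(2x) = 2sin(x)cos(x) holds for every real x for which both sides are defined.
True.

Claim: sin(2x) = 2sin(x)cos(x).
Reasoning: Put y = x in the addition formula sin(x+y) = sin(x)cos(y) + cos(x)sin(y): sin(2x) = sin(x)cos(x) + cos(x)sin(x) = 2sin(x)cos(x).
So the two sides agree for every real x for which both sides are defined.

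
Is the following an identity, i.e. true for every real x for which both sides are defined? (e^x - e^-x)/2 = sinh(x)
Claim: (e^x - e^-x)/2 = sinh(x).
Reasoning: This is exactly the definition of the hyperbolic sine: sinh(x) := (e^x - e^-x)/2.
So the two sides agree for every real x for which both sides are defined.

Conclusion: Yes, this is an identity.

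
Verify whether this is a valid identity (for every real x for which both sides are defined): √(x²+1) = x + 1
No, this is NOT an identity.

Claim: √(x²+1) = x + 1.
Test a specific point where both sides are defined: x = -2.
LHS = √(x²+1) ≈ 2.2361
RHS = x + 1 ≈ -1.0000
Since 2.2361 ≠ -1.0000, the equation fails at this point, so it cannot hold for every real x for which both sides are defined.
(x+1)² = x² + 2x + 1 ≠ x² + 1 unless x = 0.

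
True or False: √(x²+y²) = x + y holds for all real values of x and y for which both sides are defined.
Claim: √(x²+y²) = x + y.
Test a specific point where both sides are defined: x = 1/2, y = 2.
LHS = √(x²+y²) ≈ 2.0616
RHS = x + y ≈ 2.5000
Since 2.0616 ≠ 2.5000, the equation fails at this point, so it cannot hold for all real values of x and y for which both sides are defined.
(x+y)² = x² + 2xy + y², not x² + y², so the square root does not split this way.

Conclusion: False.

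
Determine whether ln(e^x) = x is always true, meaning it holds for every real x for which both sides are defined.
Claim: ln(e^x) = x.
Reasoning: ln is the inverse of the exponential: ln(e^x) asks for the exponent p with e^p = e^x, and since e^p is one-to-one that exponent is p = x.
So the two sides agree for every real x for which both sides are defined.

Conclusion: Yes, this is an identity.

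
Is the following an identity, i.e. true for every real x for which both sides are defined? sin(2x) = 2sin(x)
Claim: sin(2x) = 2sin(x).
Test a specific point where both sides are defined: x = π/2.
LHS = sin(2x) ≈ 0.0000
RHS = 2sin(x) ≈ 2.0000
Since 0.0000 ≠ 2.0000, the equation fails at this point, so it cannot hold for every real x for which both sides are defined.
The correct double-angle formula is sin(2x) = 2sin(x)cos(x).

Conclusion: No, this is NOT an identity.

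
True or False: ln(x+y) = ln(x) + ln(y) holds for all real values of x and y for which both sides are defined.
Claim: ln(x+y) = ln(x) + ln(y).
Test a specific point where both sides are defined: x = 1/2, y = 2.
LHS = ln(x+y) ≈ 0.9163
RHS = ln(x) + ln(y) ≈ 0.0000
Since 0.9163 ≠ 0.0000, the equation fails at this point, so it cannot hold for all real values of x and y for which both sides are defined.
ln(x) + ln(y) = ln(xy), not ln(x+y).

Conclusion: False.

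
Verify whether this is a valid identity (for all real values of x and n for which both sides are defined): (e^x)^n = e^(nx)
Claim: (e^x)^n = e^(nx).
Reasoning: e^x is a positive real number, and for a positive base B and real exponent n, B^n = e^(n·ln B). With B = e^x, ln B = x, so (e^x)^n = e^(n·x).
So the two sides agree for all real values of x and n for which both sides are defined.

Conclusion: Yes, this is an identity.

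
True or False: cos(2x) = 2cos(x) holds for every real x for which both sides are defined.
Claim: cos(2x) = 2cos(x).
Test a specific point where both sides are defined: x = -π/6.
LHS = cos(2x) ≈ 0.5000
RHS = 2cos(x) ≈ 1.7321
Since 0.5000 ≠ 1.7321, the equation fails at this point, so it cannot hold for every real x for which both sides are defined.
The correct double-angle formula is cos(2x) = cos²x - sin²x.

Conclusion: False.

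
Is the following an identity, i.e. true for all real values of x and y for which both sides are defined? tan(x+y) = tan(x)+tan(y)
No, this is NOT an identity.

Claim: tan(x+y) = tan(x)+tan(y).
Test a specific point where both sides are defined: x = 2π/3, y = 2π/3.
LHS = tan(x+y) ≈ 1.7321
RHS = tan(x)+tan(y) ≈ -3.4641
Since 1.7321 ≠ -3.4641, the equation fails at this point, so it cannot hold for all real values of x and y for which both sides are defined.
The correct formula is tan(x+y) = (tan(x) + tan(y))/(1 - tan(x)tan(y)).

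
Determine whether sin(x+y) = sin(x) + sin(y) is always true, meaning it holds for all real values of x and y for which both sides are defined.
No, this is NOT an identity.

Claim: sin(x+y) = sin(x) + sin(y).
Test a specific point where both sides are defined: x = 2π/3, y = -π/6.
LHS = sin(x+y) ≈ 1.0000
RHS = sin(x) + sin(y) ≈ 0.3660
Since 1.0000 ≠ 0.3660, the equation fails at this point, so it cannot hold for all real values of x and y for which both sides are defined.
The correct expansion is sin(x+y) = sin(x)cos(y) + cos(x)sin(y); sine is not additive.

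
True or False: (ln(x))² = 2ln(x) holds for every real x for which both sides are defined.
False.

Claim: (ln(x))² = 2ln(x).
Test a specific point where both sides are defined: x = 3/2.
LHS = (ln(x))² ≈ 0.1644
RHS = 2ln(x) ≈ 0.8109
Since 0.1644 ≠ 0.8109, the equation fails at this point, so it cannot hold for every real x for which both sides are defined.
2ln(x) equals ln(x²), which is not the same as (ln x)².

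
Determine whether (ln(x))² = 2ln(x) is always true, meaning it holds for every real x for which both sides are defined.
Claim: (ln(x))² = 2ln(x).
Test a specific point where both sides are defined: x = 1/2.
LHS = (ln(x))² ≈ 0.4805
RHS = 2ln(x) ≈ -1.3863
Since 0.4805 ≠ -1.3863, the equation fails at this point, so it cannot hold for every real x for which both sides are defined.
2ln(x) equals ln(x²), which is not the same as (ln x)².

Conclusion: No, this is NOT an identity.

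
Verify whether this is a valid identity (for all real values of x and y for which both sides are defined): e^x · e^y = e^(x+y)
Yes, this is an identity.

Claim: e^x · e^y = e^(x+y).
Reasoning: This is the law of exponents for a common base: multiplying powers adds exponents. E.g. from the series, (Σ x^j/j!)(Σ y^k/k!) = Σ_m (Σ_{j+k=m} x^j y^k/(j!k!)) = Σ_m (x+y)^m/m! by the binomial theorem.
So the two sides agree for all real values of x and y for which both sides are defined.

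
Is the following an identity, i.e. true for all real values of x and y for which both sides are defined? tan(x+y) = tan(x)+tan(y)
Claim: tan(x+y) = tan(x)+tan(y).
Test a specific point where both sides are defined: x = -π/3, y = π/6.
LHS = tan(x+y) ≈ -0.5774
RHS = tan(x)+tan(y) ≈ -1.1547
Since -0.5774 ≠ -1.1547, the equation fails at this point, so it cannot hold for all real values of x and y for which both sides are defined.
The correct formula is tan(x+y) = (tan(x) + tan(y))/(1 - tan(x)tan(y)).

Conclusion: No, this is NOT an identity.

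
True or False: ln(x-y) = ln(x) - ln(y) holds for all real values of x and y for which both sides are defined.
False.

Claim: ln(x-y) = ln(x) - ln(y).
Test a specific point where both sides are defined: x = 4, y = 3.
LHS = ln(x-y) ≈ 0.0000
RHS = ln(x) - ln(y) ≈ 0.2877
Since 0.0000 ≠ 0.2877, the equation fails at this point, so it cannot hold for all real values of x and y for which both sides are defined.
ln(x) - ln(y) = ln(x/y), not ln(x-y).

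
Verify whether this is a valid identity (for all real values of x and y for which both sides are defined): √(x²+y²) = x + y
No, this is NOT an identity.

Claim: √(x²+y²) = x + y.
Test a specific point where both sides are defined: x = 3, y = 4.
LHS = √(x²+y²) ≈ 5.0000
RHS = x + y ≈ 7.0000
Since 5.0000 ≠ 7.0000, the equation fails at this point, so it cannot hold for all real values of x and y for which both sides are defined.
(x+y)² = x² + 2xy + y², not x² + y², so the square root does not split this way.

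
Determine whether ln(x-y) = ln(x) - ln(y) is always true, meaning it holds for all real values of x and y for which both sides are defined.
No, this is NOT an identity.

Claim: ln(x-y) = ln(x) - ln(y).
Test a specific point where both sides are defined: x = 5, y = 4.
LHS = ln(x-y) ≈ 0.0000
RHS = ln(x) - ln(y) ≈ 0.2231
Since 0.0000 ≠ 0.2231, the equation fails at this point, so it cannot hold for all real values of x and y for which both sides are defined.
ln(x) - ln(y) = ln(x/y), not ln(x-y).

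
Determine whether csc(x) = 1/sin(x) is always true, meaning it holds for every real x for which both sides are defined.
Claim: csc(x) = 1/sin(x).
Reasoning: csc(x) is by definition the reciprocal of sin(x), wherever sin(x) ≠ 0.
So the two sides agree for every real x for which both sides are defined.

Conclusion: Yes, this is an identity.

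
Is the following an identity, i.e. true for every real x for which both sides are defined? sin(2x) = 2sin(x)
Claim: sin(2x) = 2sin(x).
Test a specific point where both sides are defined: x = -π/3.
LHS = sin(2x) ≈ -0.8660
RHS = 2sin(x) ≈ -1.7321
Since -0.8660 ≠ -1.7321, the equation fails at this point, so it cannot hold for every real x for which both sides are defined.
The correct double-angle formula is sin(2x) = 2sin(x)cos(x).

Conclusion: No, this is NOT an identity.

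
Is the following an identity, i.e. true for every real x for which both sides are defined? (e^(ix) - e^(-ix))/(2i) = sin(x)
Claim: (e^(ix) - e^(-ix))/(2i) = sin(x).
Reasoning: By Euler's formula e^(ix) = cos(x) + i·sin(x) and e^(-ix) = cos(x) - i·sin(x). Subtracting cancels the cosine terms: e^(ix) - e^(-ix) = 2i·sin(x); divide by 2i.
So the two sides agree for every real x for which both sides are defined.

Conclusion: Yes, this is an identity.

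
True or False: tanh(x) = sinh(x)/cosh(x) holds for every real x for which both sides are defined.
Claim: tanh(x) = sinh(x)/cosh(x).
Reasoning: tanh(x) is defined as sinh(x)/cosh(x) = (e^x - e^-x)/(e^x + e^-x); cosh(x) ≥ 1 is never zero, so this holds for every real x.
So the two sides agree for every real x for which both sides are defined.

Conclusion: True.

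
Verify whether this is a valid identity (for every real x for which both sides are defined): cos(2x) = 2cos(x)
Claim: cos(2x) = 2cos(x).
Test a specific point where both sides are defined: x = -π/2.
LHS = cos(2x) ≈ -1.0000
RHS = 2cos(x) ≈ 0.0000
Since -1.0000 ≠ 0.0000, the equation fails at this point, so it cannot hold for every real x for which both sides are defined.
The correct double-angle formula is cos(2x) = cos²x - sin²x.

Conclusion: No, this is NOT an identity.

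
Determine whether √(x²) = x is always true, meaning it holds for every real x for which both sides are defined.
Claim: √(x²) = x.
Test a specific point where both sides are defined: x = -1.
LHS = √(x²) ≈ 1.0000
RHS = x ≈ -1.0000
Since 1.0000 ≠ -1.0000, the equation fails at this point, so it cannot hold for every real x for which both sides are defined.
√(x²) = |x|, which differs from x whenever x < 0 (both sides are defined for every real x).

Conclusion: No, this is NOT an identity.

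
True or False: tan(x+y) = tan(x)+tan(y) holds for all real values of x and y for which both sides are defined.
Claim: tan(x+y) = tan(x)+tan(y).
Test a specific point where both sides are defined: x = π/3, y = -π/4.
LHS = tan(x+y) ≈ 0.2679
RHS = tan(x)+tan(y) ≈ 0.7321
Since 0.2679 ≠ 0.7321, the equation fails at this point, so it cannot hold for all real values of x and y for which both sides are defined.
The correct formula is tan(x+y) = (tan(x) + tan(y))/(1 - tan(x)tan(y)).

Conclusion: False.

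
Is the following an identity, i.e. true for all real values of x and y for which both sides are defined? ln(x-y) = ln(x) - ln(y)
No, this is NOT an identity.

Claim: ln(x-y) = ln(x) - ln(y).
Test a specific point where both sides are defined: x = 3/2, y = 1/2.
LHS = ln(x-y) ≈ 0.0000
RHS = ln(x) - ln(y) ≈ 1.0986
Since 0.0000 ≠ 1.0986, the equation fails at this point, so it cannot hold for all real values of x and y for which both sides are defined.
ln(x) - ln(y) = ln(x/y), not ln(x-y).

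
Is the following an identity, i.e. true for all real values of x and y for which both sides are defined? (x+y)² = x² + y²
No, this is NOT an identity.

Claim: (x+y)² = x² + y².
Test a specific point where both sides are defined: x = 1/2, y = -3.
LHS = (x+y)² ≈ 6.2500
RHS = x² + y² ≈ 9.2500
Since 6.2500 ≠ 9.2500, the equation fails at this point, so it cannot hold for all real values of x and y for which both sides are defined.
The correct expansion is (x+y)² = x² + 2xy + y²; the cross term 2xy is missing.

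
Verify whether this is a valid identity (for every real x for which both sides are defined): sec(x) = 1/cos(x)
Claim: sec(x) = 1/cos(x).
Reasoning: sec(x) is by definition the reciprocal of cos(x), wherever cos(x) ≠ 0.
So the two sides agree for every real x for which both sides are defined.

Conclusion: Yes, this is an identity.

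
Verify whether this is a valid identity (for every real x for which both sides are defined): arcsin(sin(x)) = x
Claim: arcsin(sin(x)) = x.
Test a specific point where both sides are defined: x = 3π/4.
LHS = arcsin(sin(x)) ≈ 0.7854
RHS = x ≈ 2.3562
Since 0.7854 ≠ 2.3562, the equation fails at this point, so it cannot hold for every real x for which both sides are defined.
arcsin only returns values in [-π/2, π/2], so arcsin(sin(x)) = x holds only for x in that interval, not for all real x.

Conclusion: No, this is NOT an identity.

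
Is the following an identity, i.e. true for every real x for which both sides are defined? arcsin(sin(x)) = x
Claim: arcsin(sin(x)) = x.
Test a specific point where both sides are defined: x = π.
LHS = arcsin(sin(x)) ≈ 0.0000
RHS = x ≈ 3.1416
Since 0.0000 ≠ 3.1416, the equation fails at this point, so it cannot hold for every real x for which both sides are defined.
arcsin only returns values in [-π/2, π/2], so arcsin(sin(x)) = x holds only for x in that interval, not for all real x.

Conclusion: No, this is NOT an identity.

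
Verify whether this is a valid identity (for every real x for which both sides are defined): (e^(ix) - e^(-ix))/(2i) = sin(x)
Claim: (e^(ix) - e^(-ix))/(2i) = sin(x).
Reasoning: By Euler's formula e^(ix) = cos(x) + i·sin(x) and e^(-ix) = cos(x) - i·sin(x). Subtracting cancels the cosine terms: e^(ix) - e^(-ix) = 2i·sin(x); divide by 2i.
So the two sides agree for every real x for which both sides are defined.

Conclusion: Yes, this is an identity.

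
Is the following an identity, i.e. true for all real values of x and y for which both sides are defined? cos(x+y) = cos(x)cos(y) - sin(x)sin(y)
Yes, this is an identity.

Claim: cos(x+y) = cos(x)cos(y) - sin(x)sin(y).
Reasoning: By Euler's formula e^(i(x+y)) = e^(ix)·e^(iy) = (cos x + i·sin x)(cos y + i·sin y). The real part of the left side is cos(x+y); the real part of the product is cos(x)cos(y) - sin(x)sin(y) (since i·i = -1).
So the two sides agree for all real values of x and y for which both sides are defined.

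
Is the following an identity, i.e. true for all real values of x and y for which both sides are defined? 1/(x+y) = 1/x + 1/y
No, this is NOT an identity.

Claim: 1/(x+y) = 1/x + 1/y.
Test a specific point where both sides are defined: x = -2, y = 1.
LHS = 1/(x+y) ≈ -1.0000
RHS = 1/x + 1/y ≈ 0.5000
Since -1.0000 ≠ 0.5000, the equation fails at this point, so it cannot hold for all real values of x and y for which both sides are defined.
1/x + 1/y = (x+y)/(xy), which is not 1/(x+y).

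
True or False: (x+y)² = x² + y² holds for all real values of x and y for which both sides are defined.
False.

Claim: (x+y)² = x² + y².
Test a specific point where both sides are defined: x = 3, y = 2.
LHS = (x+y)² ≈ 25.0000
RHS = x² + y² ≈ 13.0000
Since 25.0000 ≠ 13.0000, the equation fails at this point, so it cannot hold for all real values of x and y for which both sides are defined.
The correct expansion is (x+y)² = x² + 2xy + y²; the cross term 2xy is missing.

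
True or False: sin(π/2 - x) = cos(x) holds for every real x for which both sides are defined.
Claim: sin(π/2 - x) = cos(x).
Reasoning: Use sin(u - v) = sin(u)cos(v) - cos(u)sin(v) with u = π/2, v = x: sin(π/2)cos(x) - cos(π/2)sin(x) = 1·cos(x) - 0·sin(x) = cos(x).
So the two sides agree for every real x for which both sides are defined.

Conclusion: True.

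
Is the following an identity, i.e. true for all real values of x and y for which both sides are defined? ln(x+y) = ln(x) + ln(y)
No, this is NOT an identity.

Claim: ln(x+y) = ln(x) + ln(y).
Test a specific point where both sides are defined: x = 3, y = 1.
LHS = ln(x+y) ≈ 1.3863
RHS = ln(x) + ln(y) ≈ 1.0986
Since 1.3863 ≠ 1.0986, the equation fails at this point, so it cannot hold for all real values of x and y for which both sides are defined.
ln(x) + ln(y) = ln(xy), not ln(x+y).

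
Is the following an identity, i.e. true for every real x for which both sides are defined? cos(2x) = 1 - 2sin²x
Yes, this is an identity.

Claim: cos(2x) = 1 - 2sin²x.
Reasoning: cos(2x) = cos²x - sin²x. Replace cos²x by 1 - sin²x: (1 - sin²x) - sin²x = 1 - 2sin²x.
So the two sides agree for every real x for which both sides are defined.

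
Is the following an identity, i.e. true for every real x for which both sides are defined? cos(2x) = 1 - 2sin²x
Claim: cos(2x) = 1 - 2sin²x.
Reasoning: cos(2x) = cos²x - sin²x. Replace cos²x by 1 - sin²x: (1 - sin²x) - sin²x = 1 - 2sin²x.
So the two sides agree for every real x for which both sides are defined.

Conclusion: Yes, this is an identity.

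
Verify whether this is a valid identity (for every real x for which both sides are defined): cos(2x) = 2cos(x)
No, this is NOT an identity.

Claim: cos(2x) = 2cos(x).
Test a specific point where both sides are defined: x = 3π/4.
LHS = cos(2x) ≈ 0.0000
RHS = 2cos(x) ≈ -1.4142
Since 0.0000 ≠ -1.4142, the equation fails at this point, so it cannot hold for every real x for which both sides are defined.
The correct double-angle formula is cos(2x) = cos²x - sin²x.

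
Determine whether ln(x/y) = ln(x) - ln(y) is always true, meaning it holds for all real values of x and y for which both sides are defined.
Yes, this is an identity.

Claim: ln(x/y) = ln(x) - ln(y).
Reasoning: Both sides are simultaneously defined only when x, y > 0. Write x = e^p, y = e^q. Then x/y = e^(p-q), so ln(x/y) = p - q = ln(x) - ln(y).
So the two sides agree for all real values of x and y for which both sides are defined.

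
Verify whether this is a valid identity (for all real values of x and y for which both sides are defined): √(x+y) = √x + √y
No, this is NOT an identity.

Claim: √(x+y) = √x + √y.
Test a specific point where both sides are defined: x = 5, y = 4.
LHS = √(x+y) ≈ 3.0000
RHS = √x + √y ≈ 4.2361
Since 3.0000 ≠ 4.2361, the equation fails at this point, so it cannot hold for all real values of x and y for which both sides are defined.
Squaring the right side gives x + 2√(xy) + y, not x + y.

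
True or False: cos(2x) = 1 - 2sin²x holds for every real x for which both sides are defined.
Claim: cos(2x) = 1 - 2sin²x.
Reasoning: cos(2x) = cos²x - sin²x. Replace cos²x by 1 - sin²x: (1 - sin²x) - sin²x = 1 - 2sin²x.
So the two sides agree for every real x for which both sides are defined.

Conclusion: True.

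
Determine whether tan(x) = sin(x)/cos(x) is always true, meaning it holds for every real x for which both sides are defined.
Claim: tan(x) = sin(x)/cos(x).
Reasoning: For an angle x whose terminal point on the unit circle is (cos x, sin x), tan(x) is defined as the ratio (second coordinate)/(first coordinate) = sin(x)/cos(x), wherever cos(x) ≠ 0.
So the two sides agree for every real x for which both sides are defined.

Conclusion: Yes, this is an identity.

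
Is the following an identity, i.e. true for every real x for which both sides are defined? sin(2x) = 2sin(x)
No, this is NOT an identity.

Claim: sin(2x) = 2sin(x).
Test a specific point where both sides are defined: x = π/3.
LHS = sin(2x) ≈ 0.8660
RHS = 2sin(x) ≈ 1.7321
Since 0.8660 ≠ 1.7321, the equation fails at this point, so it cannot hold for every real x for which both sides are defined.
The correct double-angle formula is sin(2x) = 2sin(x)cos(x).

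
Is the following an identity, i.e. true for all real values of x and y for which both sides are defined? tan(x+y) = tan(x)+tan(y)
Claim: tan(x+y) = tan(x)+tan(y).
Test a specific point where both sides are defined: x = -π/4, y = 2π/3.
LHS = tan(x+y) ≈ 3.7321
RHS = tan(x)+tan(y) ≈ -2.7321
Since 3.7321 ≠ -2.7321, the equation fails at this point, so it cannot hold for all real values of x and y for which both sides are defined.
The correct formula is tan(x+y) = (tan(x) + tan(y))/(1 - tan(x)tan(y)).

Conclusion: No, this is NOT an identity.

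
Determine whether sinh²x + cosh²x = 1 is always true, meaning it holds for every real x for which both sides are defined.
Claim: sinh²x + cosh²x = 1.
Test a specific point where both sides are defined: x = 4.
LHS = sinh²x + cosh²x ≈ 1490.4792
RHS = 1 ≈ 1.0000
Since 1490.4792 ≠ 1.0000, the equation fails at this point, so it cannot hold for every real x for which both sides are defined.
The correct hyperbolic identity is cosh²x - sinh²x = 1 (a difference); the sum sinh²x + cosh²x equals cosh(2x).

Conclusion: No, this is NOT an identity.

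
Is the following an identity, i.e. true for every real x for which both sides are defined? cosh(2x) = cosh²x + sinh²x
Claim: cosh(2x) = cosh²x + sinh²x.
Reasoning: cosh²x = (e^(2x) + 2 + e^(-2x))/4 and sinh²x = (e^(2x) - 2 + e^(-2x))/4. Adding gives (2e^(2x) + 2e^(-2x))/4 = (e^(2x) + e^(-2x))/2 = cosh(2x).
So the two sides agree for every real x for which both sides are defined.

Conclusion: Yes, this is an identity.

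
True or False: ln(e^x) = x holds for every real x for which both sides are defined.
Claim: ln(e^x) = x.
Reasoning: ln is the inverse of the exponential: ln(e^x) asks for the exponent p with e^p = e^x, and since e^p is one-to-one that exponent is p = x.
So the two sides agree for every real x for which both sides are defined.

Conclusion: True.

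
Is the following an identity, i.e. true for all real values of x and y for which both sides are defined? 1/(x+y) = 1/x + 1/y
Claim: 1/(x+y) = 1/x + 1/y.
Test a specific point where both sides are defined: x = 2, y = 4.
LHS = 1/(x+y) ≈ 0.1667
RHS = 1/x + 1/y ≈ 0.7500
Since 0.1667 ≠ 0.7500, the equation fails at this point, so it cannot hold for all real values of x and y for which both sides are defined.
1/x + 1/y = (x+y)/(xy), which is not 1/(x+y).

Conclusion: No, this is NOT an identity.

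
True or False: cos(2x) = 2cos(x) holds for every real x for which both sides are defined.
False.

Claim: cos(2x) = 2cos(x).
Test a specific point where both sides are defined: x = π/3.
LHS = cos(2x) ≈ -0.5000
RHS = 2cos(x) ≈ 1.0000
Since -0.5000 ≠ 1.0000, the equation fails at this point, so it cannot hold for every real x for which both sides are defined.
The correct double-angle formula is cos(2x) = cos²x - sin²x.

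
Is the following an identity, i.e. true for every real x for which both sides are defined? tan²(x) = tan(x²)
Claim: tan²(x) = tan(x²).
Test a specific point where both sides are defined: x = -π/3.
LHS = tan²(x) ≈ 3.0000
RHS = tan(x²) ≈ 1.9485
Since 3.0000 ≠ 1.9485, the equation fails at this point, so it cannot hold for every real x for which both sides are defined.
tan²(x) means (tan x)², squaring the output; tan(x²) squares the input. These are different functions.

Conclusion: No, this is NOT an identity.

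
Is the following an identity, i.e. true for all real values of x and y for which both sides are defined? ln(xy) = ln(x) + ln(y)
Yes, this is an identity.

Claim: ln(xy) = ln(x) + ln(y).
Reasoning: Both sides are simultaneously defined only when x, y > 0. Write x = e^p, y = e^q (p = ln x, q = ln y). Then xy = e^p · e^q = e^(p+q), so ln(xy) = p + q = ln(x) + ln(y).
So the two sides agree for all real values of x and y for which both sides are defined.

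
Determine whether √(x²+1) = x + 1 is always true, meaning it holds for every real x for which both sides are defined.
Claim: √(x²+1) = x + 1.
Test a specific point where both sides are defined: x = 3.
LHS = √(x²+1) ≈ 3.1623
RHS = x + 1 ≈ 4.0000
Since 3.1623 ≠ 4.0000, the equation fails at this point, so it cannot hold for every real x for which both sides are defined.
(x+1)² = x² + 2x + 1 ≠ x² + 1 unless x = 0.

Conclusion: No, this is NOT an identity.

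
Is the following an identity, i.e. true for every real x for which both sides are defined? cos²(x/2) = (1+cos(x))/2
Yes, this is an identity.

Claim: cos²(x/2) = (1+cos(x))/2.
Reasoning: Use cos(2θ) = 2cos²θ - 1 with θ = x/2: cos(x) = 2cos²(x/2) - 1. Solving for cos²(x/2) gives (1 + cos(x))/2.
So the two sides agree for every real x for which both sides are defined.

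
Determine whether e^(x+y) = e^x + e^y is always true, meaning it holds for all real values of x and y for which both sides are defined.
No, this is NOT an identity.

Claim: e^(x+y) = e^x + e^y.
Test a specific point where both sides are defined: x = 5, y = 2.
LHS = e^(x+y) ≈ 1096.6332
RHS = e^x + e^y ≈ 155.8022
Since 1096.6332 ≠ 155.8022, the equation fails at this point, so it cannot hold for all real values of x and y for which both sides are defined.
The correct rule is e^(x+y) = e^x · e^y (a product, not a sum).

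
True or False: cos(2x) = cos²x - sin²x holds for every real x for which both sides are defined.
True.

Claim: cos(2x) = cos²x - sin²x.
Reasoning: Put y = x in the addition formula cos(x+y) = cos(x)cos(y) - sin(x)sin(y): cos(2x) = cos²x - sin²x.
So the two sides agree for every real x for which both sides are defined.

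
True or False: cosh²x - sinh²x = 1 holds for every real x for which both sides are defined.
True.

Claim: cosh²x - sinh²x = 1.
Reasoning: With cosh(x) = (e^x + e^-x)/2 and sinh(x) = (e^x - e^-x)/2: cosh²x = (e^(2x) + 2 + e^(-2x))/4 and sinh²x = (e^(2x) - 2 + e^(-2x))/4. Subtracting leaves 4/4 = 1.
So the two sides agree for every real x for which both sides are defined.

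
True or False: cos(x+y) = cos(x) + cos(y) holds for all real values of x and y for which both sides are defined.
False.

Claim: cos(x+y) = cos(x) + cos(y).
Test a specific point where both sides are defined: x = -π/4, y = -π/3.
LHS = cos(x+y) ≈ -0.2588
RHS = cos(x) + cos(y) ≈ 1.2071
Since -0.2588 ≠ 1.2071, the equation fails at this point, so it cannot hold for all real values of x and y for which both sides are defined.
The correct expansion is cos(x+y) = cos(x)cos(y) - sin(x)sin(y); cosine is not additive.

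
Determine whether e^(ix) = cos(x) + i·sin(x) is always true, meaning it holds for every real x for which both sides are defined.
Claim: e^(ix) = cos(x) + i·sin(x).
Reasoning: Euler's formula. Expand e^(ix) = Σ (ix)^k / k!. Since i² = -1, the even-k terms are Σ (-1)^m x^(2m)/(2m)! = cos(x) and the odd-k terms are i · Σ (-1)^m x^(2m+1)/(2m+1)! = i·sin(x).
So the two sides agree for every real x for which both sides are defined.

Conclusion: Yes, this is an identity.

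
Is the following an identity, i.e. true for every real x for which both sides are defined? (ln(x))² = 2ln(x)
No, this is NOT an identity.

Claim: (ln(x))² = 2ln(x).
Test a specific point where both sides are defined: x = 1/2.
LHS = (ln(x))² ≈ 0.4805
RHS = 2ln(x) ≈ -1.3863
Since 0.4805 ≠ -1.3863, the equation fails at this point, so it cannot hold for every real x for which both sides are defined.
2ln(x) equals ln(x²), which is not the same as (ln x)².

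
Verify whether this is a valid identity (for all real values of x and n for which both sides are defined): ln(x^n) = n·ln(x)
Yes, this is an identity.

Claim: ln(x^n) = n·ln(x).
Reasoning: The right side requires x > 0. For x > 0, x^n = (e^(ln x))^n = e^(n·ln x), so taking ln of both sides gives ln(x^n) = n·ln(x).
So the two sides agree for all real values of x and n for which both sides are defined.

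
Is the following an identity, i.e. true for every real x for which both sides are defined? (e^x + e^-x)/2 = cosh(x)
Yes, this is an identity.

Claim: (e^x + e^-x)/2 = cosh(x).
Reasoning: This is exactly the definition of the hyperbolic cosine: cosh(x) := (e^x + e^-x)/2.
So the two sides agree for every real x for which both sides are defined.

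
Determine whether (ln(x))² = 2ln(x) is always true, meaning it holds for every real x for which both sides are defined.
Claim: (ln(x))² = 2ln(x).
Test a specific point where both sides are defined: x = 3/2.
LHS = (ln(x))² ≈ 0.1644
RHS = 2ln(x) ≈ 0.8109
Since 0.1644 ≠ 0.8109, the equation fails at this point, so it cannot hold for every real x for which both sides are defined.
2ln(x) equals ln(x²), which is not the same as (ln x)².

Conclusion: No, this is NOT an identity.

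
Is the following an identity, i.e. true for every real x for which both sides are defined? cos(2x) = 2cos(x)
No, this is NOT an identity.

Claim: cos(2x) = 2cos(x).
Test a specific point where both sides are defined: x = -π/3.
LHS = cos(2x) ≈ -0.5000
RHS = 2cos(x) ≈ 1.0000
Since -0.5000 ≠ 1.0000, the equation fails at this point, so it cannot hold for every real x for which both sides are defined.
The correct double-angle formula is cos(2x) = cos²x - sin²x.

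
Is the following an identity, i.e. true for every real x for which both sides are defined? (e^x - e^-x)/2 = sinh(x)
Yes, this is an identity.

Claim: (e^x - e^-x)/2 = sinh(x).
Reasoning: This is exactly the definition of the hyperbolic sine: sinh(x) := (e^x - e^-x)/2.
So the two sides agree for every real x for which both sides are defined.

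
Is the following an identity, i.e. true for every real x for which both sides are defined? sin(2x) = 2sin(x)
Claim: sin(2x) = 2sin(x).
Test a specific point where both sides are defined: x = -π/3.
LHS = sin(2x) ≈ -0.8660
RHS = 2sin(x) ≈ -1.7321
Since -0.8660 ≠ -1.7321, the equation fails at this point, so it cannot hold for every real x for which both sides are defined.
The correct double-angle formula is sin(2x) = 2sin(x)cos(x).

Conclusion: No, this is NOT an identity.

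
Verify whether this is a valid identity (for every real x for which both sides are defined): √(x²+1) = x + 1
Claim: √(x²+1) = x + 1.
Test a specific point where both sides are defined: x = 3/2.
LHS = √(x²+1) ≈ 1.8028
RHS = x + 1 ≈ 2.5000
Since 1.8028 ≠ 2.5000, the equation fails at this point, so it cannot hold for every real x for which both sides are defined.
(x+1)² = x² + 2x + 1 ≠ x² + 1 unless x = 0.

Conclusion: No, this is NOT an identity.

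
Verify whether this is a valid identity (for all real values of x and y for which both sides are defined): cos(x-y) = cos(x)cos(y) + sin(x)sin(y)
Claim: cos(x-y) = cos(x)cos(y) + sin(x)sin(y).
Reasoning: Replace y by -y in cos(x+y) = cos(x)cos(y) - sin(x)sin(y) and use cos(-y) = cos(y), sin(-y) = -sin(y): cos(x-y) = cos(x)cos(y) + sin(x)sin(y).
So the two sides agree for all real values of x and y for which both sides are defined.

Conclusion: Yes, this is an identity.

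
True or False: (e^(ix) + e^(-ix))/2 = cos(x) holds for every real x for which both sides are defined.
True.

Claim: (e^(ix) + e^(-ix))/2 = cos(x).
Reasoning: By Euler's formula e^(ix) = cos(x) + i·sin(x) and e^(-ix) = cos(x) - i·sin(x). Adding cancels the sine terms: e^(ix) + e^(-ix) = 2cos(x); divide by 2.
So the two sides agree for every real x for which both sides are defined.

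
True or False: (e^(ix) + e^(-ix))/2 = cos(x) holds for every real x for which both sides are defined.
True.

Claim: (e^(ix) + e^(-ix))/2 = cos(x).
Reasoning: By Euler's formula e^(ix) = cos(x) + i·sin(x) and e^(-ix) = cos(x) - i·sin(x). Adding cancels the sine terms: e^(ix) + e^(-ix) = 2cos(x); divide by 2.
So the two sides agree for every real x for which both sides are defined.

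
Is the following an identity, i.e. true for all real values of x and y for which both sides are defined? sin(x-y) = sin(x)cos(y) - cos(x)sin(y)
Claim: sin(x-y) = sin(x)cos(y) - cos(x)sin(y).
Reasoning: Replace y by -y in sin(x+y) = sin(x)cos(y) + cos(x)sin(y) and use cos(-y) = cos(y), sin(-y) = -sin(y): sin(x-y) = sin(x)cos(y) - cos(x)sin(y).
So the two sides agree for all real values of x and y for which both sides are defined.

Conclusion: Yes, this is an identity.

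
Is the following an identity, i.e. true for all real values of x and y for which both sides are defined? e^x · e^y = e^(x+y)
Claim: e^x · e^y = e^(x+y).
Reasoning: This is the law of exponents for a common base: multiplying powers adds exponents. E.g. from the series, (Σ x^j/j!)(Σ y^k/k!) = Σ_m (Σ_{j+k=m} x^j y^k/(j!k!)) = Σ_m (x+y)^m/m! by the binomial theorem.
So the two sides agree for all real values of x and y for which both sides are defined.

Conclusion: Yes, this is an identity.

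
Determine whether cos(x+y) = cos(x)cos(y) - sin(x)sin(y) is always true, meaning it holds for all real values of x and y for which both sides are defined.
Yes, this is an identity.

Claim: cos(x+y) = cos(x)cos(y) - sin(x)sin(y).
Reasoning: By Euler's formula e^(i(x+y)) = e^(ix)·e^(iy) = (cos x + i·sin x)(cos y + i·sin y). The real part of the left side is cos(x+y); the real part of the product is cos(x)cos(y) - sin(x)sin(y) (since i·i = -1).
So the two sides agree for all real values of x and y for which both sides are defined.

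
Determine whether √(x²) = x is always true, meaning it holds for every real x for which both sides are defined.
No, this is NOT an identity.

Claim: √(x²) = x.
Test a specific point where both sides are defined: x = -1.
LHS = √(x²) ≈ 1.0000
RHS = x ≈ -1.0000
Since 1.0000 ≠ -1.0000, the equation fails at this point, so it cannot hold for every real x for which both sides are defined.
√(x²) = |x|, which differs from x whenever x < 0 (both sides are defined for every real x).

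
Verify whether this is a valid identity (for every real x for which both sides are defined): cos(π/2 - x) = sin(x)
Yes, this is an identity.

Claim: cos(π/2 - x) = sin(x).
Reasoning: Use cos(u - v) = cos(u)cos(v) + sin(u)sin(v) with u = π/2, v = x: cos(π/2)cos(x) + sin(π/2)sin(x) = 0·cos(x) + 1·sin(x) = sin(x).
So the two sides agree for every real x for which both sides are defined.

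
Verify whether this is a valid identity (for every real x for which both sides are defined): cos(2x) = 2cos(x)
Claim: cos(2x) = 2cos(x).
Test a specific point where both sides are defined: x = 3π/4.
LHS = cos(2x) ≈ 0.0000
RHS = 2cos(x) ≈ -1.4142
Since 0.0000 ≠ -1.4142, the equation fails at this point, so it cannot hold for every real x for which both sides are defined.
The correct double-angle formula is cos(2x) = cos²x - sin²x.

Conclusion: No, this is NOT an identity.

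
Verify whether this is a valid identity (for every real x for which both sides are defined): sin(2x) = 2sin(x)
No, this is NOT an identity.

Claim: sin(2x) = 2sin(x).
Test a specific point where both sides are defined: x = π/4.
LHS = sin(2x) ≈ 1.0000
RHS = 2sin(x) ≈ 1.4142
Since 1.0000 ≠ 1.4142, the equation fails at this point, so it cannot hold for every real x for which both sides are defined.
The correct double-angle formula is sin(2x) = 2sin(x)cos(x).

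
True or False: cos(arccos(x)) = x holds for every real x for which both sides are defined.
True.

Claim: cos(arccos(x)) = x.
Reasoning: For -1 ≤ x ≤ 1 (where arccos is defined), arccos(x) is by definition an angle whose cosine equals x. Taking the cosine of that angle returns x. (Note the other order, arccos(cos x) = x, is NOT an identity.)
So the two sides agree for every real x for which both sides are defined.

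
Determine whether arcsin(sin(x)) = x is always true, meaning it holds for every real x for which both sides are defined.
Claim: arcsin(sin(x)) = x.
Test a specific point where both sides are defined: x = 3π/4.
LHS = arcsin(sin(x)) ≈ 0.7854
RHS = x ≈ 2.3562
Since 0.7854 ≠ 2.3562, the equation fails at this point, so it cannot hold for every real x for which both sides are defined.
arcsin only returns values in [-π/2, π/2], so arcsin(sin(x)) = x holds only for x in that interval, not for all real x.

Conclusion: No, this is NOT an identity.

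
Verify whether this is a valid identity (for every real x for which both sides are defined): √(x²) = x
Claim: √(x²) = x.
Test a specific point where both sides are defined: x = -3.
LHS = √(x²) ≈ 3.0000
RHS = x ≈ -3.0000
Since 3.0000 ≠ -3.0000, the equation fails at this point, so it cannot hold for every real x for which both sides are defined.
√(x²) = |x|, which differs from x whenever x < 0 (both sides are defined for every real x).

Conclusion: No, this is NOT an identity.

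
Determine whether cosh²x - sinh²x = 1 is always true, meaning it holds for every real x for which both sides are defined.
Claim: cosh²x - sinh²x = 1.
Reasoning: With cosh(x) = (e^x + e^-x)/2 and sinh(x) = (e^x - e^-x)/2: cosh²x = (e^(2x) + 2 + e^(-2x))/4 and sinh²x = (e^(2x) - 2 + e^(-2x))/4. Subtracting leaves 4/4 = 1.
So the two sides agree for every real x for which both sides are defined.

Conclusion: Yes, this is an identity.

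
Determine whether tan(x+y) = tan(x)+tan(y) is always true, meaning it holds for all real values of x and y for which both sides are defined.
No, this is NOT an identity.

Claim: tan(x+y) = tan(x)+tan(y).
Test a specific point where both sides are defined: x = -π/4, y = -π/6.
LHS = tan(x+y) ≈ -3.7321
RHS = tan(x)+tan(y) ≈ -1.5774
Since -3.7321 ≠ -1.5774, the equation fails at this point, so it cannot hold for all real values of x and y for which both sides are defined.
The correct formula is tan(x+y) = (tan(x) + tan(y))/(1 - tan(x)tan(y)).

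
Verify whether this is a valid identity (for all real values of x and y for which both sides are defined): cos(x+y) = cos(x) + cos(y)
No, this is NOT an identity.

Claim: cos(x+y) = cos(x) + cos(y).
Test a specific point where both sides are defined: x = π, y = π.
LHS = cos(x+y) ≈ 1.0000
RHS = cos(x) + cos(y) ≈ -2.0000
Since 1.0000 ≠ -2.0000, the equation fails at this point, so it cannot hold for all real values of x and y for which both sides are defined.
The correct expansion is cos(x+y) = cos(x)cos(y) - sin(x)sin(y); cosine is not additive.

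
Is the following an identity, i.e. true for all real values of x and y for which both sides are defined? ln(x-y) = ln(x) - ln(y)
No, this is NOT an identity.

Claim: ln(x-y) = ln(x) - ln(y).
Test a specific point where both sides are defined: x = 1, y = 1/2.
LHS = ln(x-y) ≈ -0.6931
RHS = ln(x) - ln(y) ≈ 0.6931
Since -0.6931 ≠ 0.6931, the equation fails at this point, so it cannot hold for all real values of x and y for which both sides are defined.
ln(x) - ln(y) = ln(x/y), not ln(x-y).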